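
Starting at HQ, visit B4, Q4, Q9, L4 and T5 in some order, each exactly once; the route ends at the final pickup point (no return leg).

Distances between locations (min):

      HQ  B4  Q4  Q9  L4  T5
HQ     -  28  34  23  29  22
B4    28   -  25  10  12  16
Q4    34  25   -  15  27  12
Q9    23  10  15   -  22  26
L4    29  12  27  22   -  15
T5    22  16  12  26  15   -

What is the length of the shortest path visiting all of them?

There are 5! = 120 possible orderings.
HQ→B4→Q4→Q9→L4→T5: 28+25+15+22+15 = 105
HQ→B4→Q4→Q9→T5→L4: 28+25+15+26+15 = 109
HQ→B4→Q4→L4→Q9→T5: 28+25+27+22+26 = 128
HQ→B4→Q4→L4→T5→Q9: 28+25+27+15+26 = 121
HQ→B4→Q4→T5→Q9→L4: 28+25+12+26+22 = 113
HQ→B4→Q4→T5→L4→Q9: 28+25+12+15+22 = 102
HQ→B4→Q9→Q4→L4→T5: 28+10+15+27+15 = 95
HQ→B4→Q9→Q4→T5→L4: 28+10+15+12+15 = 80
HQ→B4→Q9→L4→Q4→T5: 28+10+22+27+12 = 99
HQ→B4→Q9→L4→T5→Q4: 28+10+22+15+12 = 87
HQ→B4→Q9→T5→Q4→L4: 28+10+26+12+27 = 103
HQ→B4→Q9→T5→L4→Q4: 28+10+26+15+27 = 106
HQ→B4→L4→Q4→Q9→T5: 28+12+27+15+26 = 108
HQ→B4→L4→Q4→T5→Q9: 28+12+27+12+26 = 105
… (106 more)
HQ→T5→Q4→Q9→B4→L4: 22+12+15+10+12 = 71  ← best
The minimum is 71.
One shortest path: HQ → T5 → Q4 → Q9 → B4 → L4.

Shortest open route: 71 min.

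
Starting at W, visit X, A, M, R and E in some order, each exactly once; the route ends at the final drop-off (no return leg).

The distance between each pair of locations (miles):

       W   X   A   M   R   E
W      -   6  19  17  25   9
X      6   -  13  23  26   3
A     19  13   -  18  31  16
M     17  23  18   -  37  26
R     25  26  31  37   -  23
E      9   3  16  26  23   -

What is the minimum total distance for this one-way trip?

Minimum one-way distance = 74 miles.

There are 5! = 120 possible orderings.
W→X→A→M→R→E: 6+13+18+37+23 = 97
W→X→A→M→E→R: 6+13+18+26+23 = 86
W→X→A→R→M→E: 6+13+31+37+26 = 113
W→X→A→R→E→M: 6+13+31+23+26 = 99
W→X→A→E→M→R: 6+13+16+26+37 = 98
W→X→A→E→R→M: 6+13+16+23+37 = 95
W→X→M→A→R→E: 6+23+18+31+23 = 101
W→X→M→A→E→R: 6+23+18+16+23 = 86
W→X→M→R→A→E: 6+23+37+31+16 = 113
W→X→M→R→E→A: 6+23+37+23+16 = 105
W→X→M→E→A→R: 6+23+26+16+31 = 102
W→X→M→E→R→A: 6+23+26+23+31 = 109
W→X→R→A→M→E: 6+26+31+18+26 = 107
W→X→R→A→E→M: 6+26+31+16+26 = 105
… (106 more)
W→M→A→X→E→R: 17+18+13+3+23 = 74  ← best
The minimum is 74.
One shortest path: W → M → A → X → E → R.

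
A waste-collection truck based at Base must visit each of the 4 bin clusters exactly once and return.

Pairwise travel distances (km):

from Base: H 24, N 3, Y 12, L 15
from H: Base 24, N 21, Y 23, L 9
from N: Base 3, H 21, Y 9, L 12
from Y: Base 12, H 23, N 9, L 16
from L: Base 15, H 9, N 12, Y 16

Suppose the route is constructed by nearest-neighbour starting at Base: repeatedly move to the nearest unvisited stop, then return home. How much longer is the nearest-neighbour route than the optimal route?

The nearest-neighbour route is 2 km longer than optimal.

Base: N=3, Y=12, L=15, H=24 ⇒ N
N: Y=9, L=12, H=21 ⇒ Y
Y: L=16, H=23 ⇒ L
L: H=9 ⇒ H
NN route Base → N → Y → L → H → Base costs 61.
Optimal: Base → N → Y → H → L → Base costs 59 (by enumerating all 12 distinct tours).
Excess = 61 − 59 = 2.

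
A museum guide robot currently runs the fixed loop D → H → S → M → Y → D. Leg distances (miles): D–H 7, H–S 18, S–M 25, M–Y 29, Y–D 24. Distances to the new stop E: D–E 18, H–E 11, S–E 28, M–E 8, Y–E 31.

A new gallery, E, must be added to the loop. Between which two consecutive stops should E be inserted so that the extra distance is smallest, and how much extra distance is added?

Insertion cost between consecutive stops i–j is d(i,E) + d(E,j) − d(i,j):
  between D and H: 18 + 11 − 7 = 22
  between H and S: 11 + 28 − 18 = 21
  between S and M: 28 + 8 − 25 = 11
  between M and Y: 8 + 31 − 29 = 10
  between Y and D: 31 + 18 − 24 = 25
Cheapest insertion is between M and Y, adding 10.
New total = 103 + 10 = 113.

+10 miles — insert E between M and Y.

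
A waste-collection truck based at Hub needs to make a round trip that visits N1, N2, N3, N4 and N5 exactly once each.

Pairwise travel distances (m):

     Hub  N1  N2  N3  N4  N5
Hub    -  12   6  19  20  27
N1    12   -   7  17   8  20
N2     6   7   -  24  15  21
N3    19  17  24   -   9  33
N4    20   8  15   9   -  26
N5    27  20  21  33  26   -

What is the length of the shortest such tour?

There are 60 distinct closed tours to check (reversals are equivalent).
Hub → N1 → N2 → N3 → N4 → N5 → Hub: 12+7+24+9+26+27 = 105
Hub → N1 → N2 → N3 → N5 → N4 → Hub: 12+7+24+33+26+20 = 122
Hub → N1 → N2 → N4 → N3 → N5 → Hub: 12+7+15+9+33+27 = 103
Hub → N1 → N2 → N4 → N5 → N3 → Hub: 12+7+15+26+33+19 = 112
Hub → N1 → N2 → N5 → N3 → N4 → Hub: 12+7+21+33+9+20 = 102
Hub → N1 → N2 → N5 → N4 → N3 → Hub: 12+7+21+26+9+19 = 94
Hub → N1 → N3 → N2 → N4 → N5 → Hub: 12+17+24+15+26+27 = 121
Hub → N1 → N3 → N2 → N5 → N4 → Hub: 12+17+24+21+26+20 = 120
Hub → N1 → N3 → N4 → N2 → N5 → Hub: 12+17+9+15+21+27 = 101
Hub → N1 → N3 → N4 → N5 → N2 → Hub: 12+17+9+26+21+6 = 91
Hub → N1 → N3 → N5 → N2 → N4 → Hub: 12+17+33+21+15+20 = 118
Hub → N1 → N3 → N5 → N4 → N2 → Hub: 12+17+33+26+15+6 = 109
Hub → N1 → N4 → N2 → N3 → N5 → Hub: 12+8+15+24+33+27 = 119
Hub → N1 → N4 → N2 → N5 → N3 → Hub: 12+8+15+21+33+19 = 108
… (46 more)
Hub → N2 → N5 → N1 → N4 → N3 → Hub: 6+21+20+8+9+19 = 83  ← best
The minimum is 83.
One optimal route: Hub → N2 → N5 → N1 → N4 → N3 → Hub (or its reverse).

Shortest round trip = 83 m.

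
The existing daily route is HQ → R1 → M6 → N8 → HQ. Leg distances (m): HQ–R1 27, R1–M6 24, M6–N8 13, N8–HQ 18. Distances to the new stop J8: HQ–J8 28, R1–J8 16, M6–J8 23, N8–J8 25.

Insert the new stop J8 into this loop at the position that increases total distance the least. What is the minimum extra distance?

Minimum extra distance: 15 m, inserting J8 between R1 and M6.

Insertion cost between consecutive stops i–j is d(i,J8) + d(J8,j) − d(i,j):
  between HQ and R1: 28 + 16 − 27 = 17
  between R1 and M6: 16 + 23 − 24 = 15
  between M6 and N8: 23 + 25 − 13 = 35
  between N8 and HQ: 25 + 28 − 18 = 35
Cheapest insertion is between R1 and M6, adding 15.
New total = 82 + 15 = 97.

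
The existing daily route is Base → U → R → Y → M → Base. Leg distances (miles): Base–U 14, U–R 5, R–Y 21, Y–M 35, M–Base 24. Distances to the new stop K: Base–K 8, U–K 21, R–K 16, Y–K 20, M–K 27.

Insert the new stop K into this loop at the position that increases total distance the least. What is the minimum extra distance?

Insertion cost between consecutive stops i–j is d(i,K) + d(K,j) − d(i,j):
  between Base and U: 8 + 21 − 14 = 15
  between U and R: 21 + 16 − 5 = 32
  between R and Y: 16 + 20 − 21 = 15
  between Y and M: 20 + 27 − 35 = 12
  between M and Base: 27 + 8 − 24 = 11
Cheapest insertion is between M and Base, adding 11.
New total = 99 + 11 = 110.

Adding 11 miles by placing K on the M–Base leg.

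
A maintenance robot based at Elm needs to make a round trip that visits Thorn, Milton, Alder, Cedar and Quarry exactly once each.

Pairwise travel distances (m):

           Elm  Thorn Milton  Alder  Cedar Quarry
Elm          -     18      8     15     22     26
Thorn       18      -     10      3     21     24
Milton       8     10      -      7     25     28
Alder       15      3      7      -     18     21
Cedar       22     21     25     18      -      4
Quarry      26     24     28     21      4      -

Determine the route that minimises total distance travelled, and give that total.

There are 60 distinct closed tours to check (reversals are equivalent).
Elm→Thorn→Milton→Alder→Cedar→Quarry→Elm: 18+10+7+18+4+26 = 83
Elm→Thorn→Milton→Alder→Quarry→Cedar→Elm: 18+10+7+21+4+22 = 82
Elm→Thorn→Milton→Cedar→Alder→Quarry→Elm: 18+10+25+18+21+26 = 118
Elm→Thorn→Milton→Cedar→Quarry→Alder→Elm: 18+10+25+4+21+15 = 93
Elm→Thorn→Milton→Quarry→Alder→Cedar→Elm: 18+10+28+21+18+22 = 117
Elm→Thorn→Milton→Quarry→Cedar→Alder→Elm: 18+10+28+4+18+15 = 93
Elm→Thorn→Alder→Milton→Cedar→Quarry→Elm: 18+3+7+25+4+26 = 83
Elm→Thorn→Alder→Milton→Quarry→Cedar→Elm: 18+3+7+28+4+22 = 82
Elm→Thorn→Alder→Cedar→Milton→Quarry→Elm: 18+3+18+25+28+26 = 118
Elm→Thorn→Alder→Cedar→Quarry→Milton→Elm: 18+3+18+4+28+8 = 79
Elm→Thorn→Alder→Quarry→Milton→Cedar→Elm: 18+3+21+28+25+22 = 117
Elm→Thorn→Alder→Quarry→Cedar→Milton→Elm: 18+3+21+4+25+8 = 79
Elm→Thorn→Cedar→Milton→Alder→Quarry→Elm: 18+21+25+7+21+26 = 118
Elm→Thorn→Cedar→Milton→Quarry→Alder→Elm: 18+21+25+28+21+15 = 128
… (46 more)
Elm→Milton→Thorn→Alder→Quarry→Cedar→Elm: 8+10+3+21+4+22 = 68  ← best
The minimum is 68.
One optimal route: Elm → Milton → Thorn → Alder → Quarry → Cedar → Elm (or its reverse).

Minimum total distance: 68 m.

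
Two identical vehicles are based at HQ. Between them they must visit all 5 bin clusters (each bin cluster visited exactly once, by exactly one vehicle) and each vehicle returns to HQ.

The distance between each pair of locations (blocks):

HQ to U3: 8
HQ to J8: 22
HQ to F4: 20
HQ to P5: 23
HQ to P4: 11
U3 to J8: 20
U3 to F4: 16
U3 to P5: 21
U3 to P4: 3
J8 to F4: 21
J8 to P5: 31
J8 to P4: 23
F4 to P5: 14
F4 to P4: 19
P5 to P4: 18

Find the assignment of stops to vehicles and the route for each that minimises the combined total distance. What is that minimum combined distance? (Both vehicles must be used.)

102 blocks — the smallest possible combined total.

Try each way of splitting the stops between the two vehicles (each non-empty) and, for each split, find the best tour for each vehicle:
  {U3} + {J8, F4, P5, P4}: 16 + 86 = 102
  {J8} + {U3, F4, P5, P4}: 44 + 63 = 107
  {U3, J8} + {F4, P5, P4}: 50 + 63 = 113
  {F4} + {U3, J8, P5, P4}: 40 + 82 = 122
  {U3, F4} + {J8, P5, P4}: 44 + 82 = 126
  {J8, F4} + {U3, P5, P4}: 63 + 52 = 115
  … (15 splits in total)
Best: vehicle 1 HQ → U3 → HQ = 16; vehicle 2 HQ → J8 → F4 → P5 → P4 → HQ = 86; combined 102.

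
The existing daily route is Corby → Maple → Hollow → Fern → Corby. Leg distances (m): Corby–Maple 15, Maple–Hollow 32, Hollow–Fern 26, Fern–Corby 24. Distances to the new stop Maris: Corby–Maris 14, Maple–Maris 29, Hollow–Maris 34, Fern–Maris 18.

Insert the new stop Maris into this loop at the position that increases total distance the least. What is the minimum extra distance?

Insertion cost between consecutive stops i–j is d(i,Maris) + d(Maris,j) − d(i,j):
  between Corby and Maple: 14 + 29 − 15 = 28
  between Maple and Hollow: 29 + 34 − 32 = 31
  between Hollow and Fern: 34 + 18 − 26 = 26
  between Fern and Corby: 18 + 14 − 24 = 8
Cheapest insertion is between Fern and Corby, adding 8.
New total = 97 + 8 = 105.

Adding 8 m by placing Maris on the Fern–Corby leg.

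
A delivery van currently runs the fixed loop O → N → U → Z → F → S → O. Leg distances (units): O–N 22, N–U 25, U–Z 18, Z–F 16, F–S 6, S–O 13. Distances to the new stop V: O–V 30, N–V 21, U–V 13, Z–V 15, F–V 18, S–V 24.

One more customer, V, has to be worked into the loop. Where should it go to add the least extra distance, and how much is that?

+9 — insert V between N and U.

Insertion cost between consecutive stops i–j is d(i,V) + d(V,j) − d(i,j):
  between O and N: 30 + 21 − 22 = 29
  between N and U: 21 + 13 − 25 = 9
  between U and Z: 13 + 15 − 18 = 10
  between Z and F: 15 + 18 − 16 = 17
  between F and S: 18 + 24 − 6 = 36
  between S and O: 24 + 30 − 13 = 41
Cheapest insertion is between N and U, adding 9.
New total = 100 + 9 = 109.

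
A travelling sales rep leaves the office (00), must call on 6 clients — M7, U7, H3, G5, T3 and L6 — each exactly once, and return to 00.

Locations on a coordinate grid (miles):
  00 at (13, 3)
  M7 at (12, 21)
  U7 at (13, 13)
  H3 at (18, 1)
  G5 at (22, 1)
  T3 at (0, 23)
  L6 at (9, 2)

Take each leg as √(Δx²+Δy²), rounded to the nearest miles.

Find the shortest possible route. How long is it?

With 6 stops there are 6!/2 = 360 distinct round trips (a route and its reverse cost the same).
00 → M7 → U7 → H3 → G5 → T3 → L6 → 00: 18+8+13+4+31+23+4 = 101
00 → M7 → U7 → H3 → G5 → L6 → T3 → 00: 18+8+13+4+13+23+24 = 103
00 → M7 → U7 → H3 → T3 → G5 → L6 → 00: 18+8+13+28+31+13+4 = 115
00 → M7 → U7 → H3 → T3 → L6 → G5 → 00: 18+8+13+28+23+13+9 = 112
00 → M7 → U7 → H3 → L6 → G5 → T3 → 00: 18+8+13+9+13+31+24 = 116
00 → M7 → U7 → H3 → L6 → T3 → G5 → 00: 18+8+13+9+23+31+9 = 111
00 → M7 → U7 → G5 → H3 → T3 → L6 → 00: 18+8+15+4+28+23+4 = 100
00 → M7 → U7 → G5 → H3 → L6 → T3 → 00: 18+8+15+4+9+23+24 = 101
… (352 more)
00 → H3 → G5 → U7 → M7 → T3 → L6 → 00: 5+4+15+8+12+23+4 = 71  ← best
The minimum is 71.
One optimal route: 00 → H3 → G5 → U7 → M7 → T3 → L6 → 00 (or its reverse).

Minimum total distance: 71 miles.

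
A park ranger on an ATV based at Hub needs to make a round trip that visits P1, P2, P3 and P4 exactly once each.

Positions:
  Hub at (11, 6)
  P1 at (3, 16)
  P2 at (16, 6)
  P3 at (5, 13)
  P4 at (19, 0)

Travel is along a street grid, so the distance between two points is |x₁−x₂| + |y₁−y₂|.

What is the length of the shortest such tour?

Hub → P1 → P2 → P3 → P4 → Hub: 18+23+18+27+14 = 100
Hub → P1 → P2 → P4 → P3 → Hub: 18+23+9+27+13 = 90
Hub → P1 → P3 → P2 → P4 → Hub: 18+5+18+9+14 = 64
Hub → P1 → P3 → P4 → P2 → Hub: 18+5+27+9+5 = 64
Hub → P1 → P4 → P2 → P3 → Hub: 18+32+9+18+13 = 90
Hub → P1 → P4 → P3 → P2 → Hub: 18+32+27+18+5 = 100
Hub → P2 → P1 → P3 → P4 → Hub: 5+23+5+27+14 = 74
Hub → P2 → P1 → P4 → P3 → Hub: 5+23+32+27+13 = 100
Hub → P2 → P3 → P1 → P4 → Hub: 5+18+5+32+14 = 74
Hub → P2 → P4 → P1 → P3 → Hub: 5+9+32+5+13 = 64
Hub → P3 → P1 → P2 → P4 → Hub: 13+5+23+9+14 = 64
Hub → P3 → P2 → P1 → P4 → Hub: 13+18+23+32+14 = 100
The minimum is 64.
One optimal route: Hub → P1 → P3 → P2 → P4 → Hub (or its reverse).

Minimum total distance: 64.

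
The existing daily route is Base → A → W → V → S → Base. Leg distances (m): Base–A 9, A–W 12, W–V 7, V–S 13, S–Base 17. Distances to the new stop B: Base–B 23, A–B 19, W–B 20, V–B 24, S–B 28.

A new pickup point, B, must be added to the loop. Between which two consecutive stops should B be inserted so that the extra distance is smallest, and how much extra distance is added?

Minimum extra distance: 27 m, inserting B between A and W.

Insertion cost between consecutive stops i–j is d(i,B) + d(B,j) − d(i,j):
  between Base and A: 23 + 19 − 9 = 33
  between A and W: 19 + 20 − 12 = 27
  between W and V: 20 + 24 − 7 = 37
  between V and S: 24 + 28 − 13 = 39
  between S and Base: 28 + 23 − 17 = 34
Cheapest insertion is between A and W, adding 27.
New total = 58 + 27 = 85.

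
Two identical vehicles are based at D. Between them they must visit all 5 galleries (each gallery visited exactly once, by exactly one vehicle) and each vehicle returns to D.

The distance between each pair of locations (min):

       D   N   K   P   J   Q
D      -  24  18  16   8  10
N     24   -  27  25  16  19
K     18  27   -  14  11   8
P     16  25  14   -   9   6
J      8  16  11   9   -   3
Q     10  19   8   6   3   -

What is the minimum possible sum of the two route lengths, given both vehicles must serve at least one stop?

Check every non-empty split of the stops between the two vehicles; for each half take its own optimal tour:
  {N} + {K, P, J, Q}: 48 + 49 = 97
  {K} + {N, P, J, Q}: 36 + 65 = 101
  {N, K} + {P, J, Q}: 69 + 33 = 102
  {P} + {N, K, J, Q}: 32 + 69 = 101
  {N, P} + {K, J, Q}: 65 + 37 = 102
  {K, P} + {N, J, Q}: 48 + 53 = 101
  … (15 splits in total)
  {N, J} + {K, P, Q}: 48 + 48 = 96  ← best
Best: vehicle 1 D → N → J → D = 48; vehicle 2 D → K → P → Q → D = 48; combined 96.

96 min — the smallest possible combined total.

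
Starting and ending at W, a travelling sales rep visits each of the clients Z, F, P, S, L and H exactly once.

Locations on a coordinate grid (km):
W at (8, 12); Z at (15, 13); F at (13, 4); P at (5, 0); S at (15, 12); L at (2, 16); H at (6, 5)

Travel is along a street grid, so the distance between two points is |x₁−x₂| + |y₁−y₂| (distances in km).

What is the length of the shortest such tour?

There are 360 distinct closed tours to check (reversals are equivalent).
W-Z-F-P-S-L-H-W: 8+11+12+22+17+15+9 = 94
W-Z-F-P-S-H-L-W: 8+11+12+22+16+15+10 = 94
W-Z-F-P-L-S-H-W: 8+11+12+19+17+16+9 = 92
W-Z-F-P-L-H-S-W: 8+11+12+19+15+16+7 = 88
W-Z-F-P-H-S-L-W: 8+11+12+6+16+17+10 = 80
W-Z-F-P-H-L-S-W: 8+11+12+6+15+17+7 = 76
W-Z-F-S-P-L-H-W: 8+11+10+22+19+15+9 = 94
W-Z-F-S-P-H-L-W: 8+11+10+22+6+15+10 = 82
… (352 more)
W-Z-S-F-P-H-L-W: 8+1+10+12+6+15+10 = 62  ← best
The minimum is 62.
One optimal route: W → Z → S → F → P → H → L → W (or its reverse).

62 km — the shortest possible round trip.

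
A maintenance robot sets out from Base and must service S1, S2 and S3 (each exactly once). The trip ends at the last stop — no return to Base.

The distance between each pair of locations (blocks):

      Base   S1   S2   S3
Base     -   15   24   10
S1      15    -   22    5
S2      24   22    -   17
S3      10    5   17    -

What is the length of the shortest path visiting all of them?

Minimum one-way distance = 37 blocks.

There are 3! = 6 possible orderings.
Base→S1→S2→S3: 15+22+17 = 54
Base→S1→S3→S2: 15+5+17 = 37
Base→S2→S1→S3: 24+22+5 = 51
Base→S2→S3→S1: 24+17+5 = 46
Base→S3→S1→S2: 10+5+22 = 37
Base→S3→S2→S1: 10+17+22 = 49
The minimum is 37.
One shortest path: Base → S1 → S3 → S2.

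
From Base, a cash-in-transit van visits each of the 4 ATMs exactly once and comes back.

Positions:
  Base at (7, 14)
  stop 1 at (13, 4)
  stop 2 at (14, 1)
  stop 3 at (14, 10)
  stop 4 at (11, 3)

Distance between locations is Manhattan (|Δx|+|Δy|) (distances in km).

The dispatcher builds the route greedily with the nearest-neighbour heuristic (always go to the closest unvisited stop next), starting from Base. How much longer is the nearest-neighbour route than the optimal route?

4 km longer than the optimal tour.

From Base: stop 3=11, stop 4=15, stop 1=16, stop 2=20 → choose stop 3 (11).
From stop 3: stop 1=7, stop 2=9, stop 4=10 → choose stop 1 (7).
From stop 1: stop 4=3, stop 2=4 → choose stop 4 (3).
From stop 4: stop 2=5 → choose stop 2 (5).
NN route Base → stop 3 → stop 1 → stop 4 → stop 2 → Base costs 46.
Optimal: Base → stop 3 → stop 1 → stop 2 → stop 4 → Base costs 42 (by enumerating all 12 distinct tours).
Excess = 46 − 42 = 4.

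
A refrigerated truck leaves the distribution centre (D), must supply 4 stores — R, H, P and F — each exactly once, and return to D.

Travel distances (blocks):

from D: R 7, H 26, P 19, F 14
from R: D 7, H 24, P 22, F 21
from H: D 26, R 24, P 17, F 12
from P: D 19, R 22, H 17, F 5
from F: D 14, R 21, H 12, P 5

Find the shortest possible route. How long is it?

D→R→H→P→F→D: 7+24+17+5+14 = 67
D→R→H→F→P→D: 7+24+12+5+19 = 67
D→R→P→H→F→D: 7+22+17+12+14 = 72
D→R→P→F→H→D: 7+22+5+12+26 = 72
D→R→F→H→P→D: 7+21+12+17+19 = 76
D→R→F→P→H→D: 7+21+5+17+26 = 76
D→H→R→P→F→D: 26+24+22+5+14 = 91
D→H→R→F→P→D: 26+24+21+5+19 = 95
D→H→P→R→F→D: 26+17+22+21+14 = 100
D→H→F→R→P→D: 26+12+21+22+19 = 100
D→P→R→H→F→D: 19+22+24+12+14 = 91
D→P→H→R→F→D: 19+17+24+21+14 = 95
The minimum is 67.
One optimal route: D → R → H → P → F → D (or its reverse).

Shortest round trip = 67 blocks.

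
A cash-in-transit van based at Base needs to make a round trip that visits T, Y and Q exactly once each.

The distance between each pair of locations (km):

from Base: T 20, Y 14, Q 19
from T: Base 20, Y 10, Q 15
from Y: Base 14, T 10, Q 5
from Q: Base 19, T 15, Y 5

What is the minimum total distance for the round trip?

With 3 stops there are 3!/2 = 3 distinct round trips (a route and its reverse cost the same).
Base-T-Y-Q-Base: 20+10+5+19 = 54
Base-T-Q-Y-Base: 20+15+5+14 = 54
Base-Y-T-Q-Base: 14+10+15+19 = 58
The minimum is 54.
One optimal route: Base → T → Y → Q → Base (or its reverse).

54 km — the shortest possible round trip.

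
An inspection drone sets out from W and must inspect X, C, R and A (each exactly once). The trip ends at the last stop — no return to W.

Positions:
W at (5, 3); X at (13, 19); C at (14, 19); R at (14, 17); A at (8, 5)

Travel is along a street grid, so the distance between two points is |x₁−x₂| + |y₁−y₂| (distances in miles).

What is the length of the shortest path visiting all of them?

26 miles — the minimum one-way total.

There are 4! = 24 possible orderings.
W - X - C - R - A: 24+1+2+18 = 45
W - X - C - A - R: 24+1+20+18 = 63
W - X - R - C - A: 24+3+2+20 = 49
W - X - R - A - C: 24+3+18+20 = 65
W - X - A - C - R: 24+19+20+2 = 65
W - X - A - R - C: 24+19+18+2 = 63
W - C - X - R - A: 25+1+3+18 = 47
W - C - X - A - R: 25+1+19+18 = 63
W - C - R - X - A: 25+2+3+19 = 49
W - C - R - A - X: 25+2+18+19 = 64
W - C - A - X - R: 25+20+19+3 = 67
W - C - A - R - X: 25+20+18+3 = 66
W - R - X - C - A: 23+3+1+20 = 47
W - R - X - A - C: 23+3+19+20 = 65
… (10 more)
W - A - R - C - X: 5+18+2+1 = 26  ← best
The minimum is 26.
One shortest path: W → A → R → C → X.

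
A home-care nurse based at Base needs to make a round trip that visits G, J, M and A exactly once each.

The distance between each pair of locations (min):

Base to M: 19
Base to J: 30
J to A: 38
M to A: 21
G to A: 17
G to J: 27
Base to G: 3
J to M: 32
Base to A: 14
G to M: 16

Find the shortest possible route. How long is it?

There are 12 distinct closed tours to check (reversals are equivalent).
Base → G → J → M → A → Base: 3+27+32+21+14 = 97
Base → G → J → A → M → Base: 3+27+38+21+19 = 108
Base → G → M → J → A → Base: 3+16+32+38+14 = 103
Base → G → M → A → J → Base: 3+16+21+38+30 = 108
Base → G → A → J → M → Base: 3+17+38+32+19 = 109
Base → G → A → M → J → Base: 3+17+21+32+30 = 103
Base → J → G → M → A → Base: 30+27+16+21+14 = 108
Base → J → G → A → M → Base: 30+27+17+21+19 = 114
Base → J → M → G → A → Base: 30+32+16+17+14 = 109
Base → J → A → G → M → Base: 30+38+17+16+19 = 120
Base → M → G → J → A → Base: 19+16+27+38+14 = 114
Base → M → J → G → A → Base: 19+32+27+17+14 = 109
The minimum is 97.
One optimal route: Base → G → J → M → A → Base (or its reverse).

97 min — the shortest possible round trip.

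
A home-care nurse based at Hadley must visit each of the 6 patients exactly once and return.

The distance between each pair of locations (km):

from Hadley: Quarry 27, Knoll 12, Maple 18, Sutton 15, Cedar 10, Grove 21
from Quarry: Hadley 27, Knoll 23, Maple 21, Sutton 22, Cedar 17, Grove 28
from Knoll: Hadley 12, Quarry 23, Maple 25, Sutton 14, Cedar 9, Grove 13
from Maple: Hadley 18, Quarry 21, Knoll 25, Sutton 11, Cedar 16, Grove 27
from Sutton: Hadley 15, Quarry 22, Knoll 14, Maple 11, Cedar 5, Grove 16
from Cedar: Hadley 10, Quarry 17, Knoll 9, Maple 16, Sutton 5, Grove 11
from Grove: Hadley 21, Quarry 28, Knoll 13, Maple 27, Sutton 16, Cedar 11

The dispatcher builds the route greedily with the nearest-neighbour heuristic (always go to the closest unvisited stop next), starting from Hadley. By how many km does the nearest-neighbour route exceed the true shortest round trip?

Hadley: Cedar=10, Knoll=12, Sutton=15, Maple=18, Grove=21, Quarry=27 ⇒ Cedar
Cedar: Sutton=5, Knoll=9, Grove=11, Maple=16, Quarry=17 ⇒ Sutton
Sutton: Maple=11, Knoll=14, Grove=16, Quarry=22 ⇒ Maple
Maple: Quarry=21, Knoll=25, Grove=27 ⇒ Quarry
Quarry: Knoll=23, Grove=28 ⇒ Knoll
Knoll: Grove=13 ⇒ Grove
NN route Hadley → Cedar → Sutton → Maple → Quarry → Knoll → Grove → Hadley costs 104.
Optimal: Hadley → Quarry → Maple → Sutton → Cedar → Grove → Knoll → Hadley costs 100 (by enumerating all 360 distinct tours).
Excess = 104 − 100 = 4.

Excess over optimum: 4 km.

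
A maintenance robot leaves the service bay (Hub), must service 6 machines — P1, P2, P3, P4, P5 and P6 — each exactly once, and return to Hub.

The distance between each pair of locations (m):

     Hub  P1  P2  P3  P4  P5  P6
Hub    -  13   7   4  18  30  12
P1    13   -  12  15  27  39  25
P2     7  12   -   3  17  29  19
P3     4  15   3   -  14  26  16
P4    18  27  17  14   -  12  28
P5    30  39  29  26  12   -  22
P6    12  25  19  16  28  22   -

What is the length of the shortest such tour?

88 m — the shortest possible round trip.

Hub → P1 → P2 → P3 → P4 → P5 → P6 → Hub: 13+12+3+14+12+22+12 = 88
Hub → P1 → P2 → P3 → P4 → P6 → P5 → Hub: 13+12+3+14+28+22+30 = 122
Hub → P1 → P2 → P3 → P5 → P4 → P6 → Hub: 13+12+3+26+12+28+12 = 106
Hub → P1 → P2 → P3 → P5 → P6 → P4 → Hub: 13+12+3+26+22+28+18 = 122
Hub → P1 → P2 → P3 → P6 → P4 → P5 → Hub: 13+12+3+16+28+12+30 = 114
Hub → P1 → P2 → P3 → P6 → P5 → P4 → Hub: 13+12+3+16+22+12+18 = 96
Hub → P1 → P2 → P4 → P3 → P5 → P6 → Hub: 13+12+17+14+26+22+12 = 116
Hub → P1 → P2 → P4 → P3 → P6 → P5 → Hub: 13+12+17+14+16+22+30 = 124
… (352 more)
The minimum is 88.
One optimal route: Hub → P1 → P2 → P3 → P4 → P5 → P6 → Hub (or its reverse).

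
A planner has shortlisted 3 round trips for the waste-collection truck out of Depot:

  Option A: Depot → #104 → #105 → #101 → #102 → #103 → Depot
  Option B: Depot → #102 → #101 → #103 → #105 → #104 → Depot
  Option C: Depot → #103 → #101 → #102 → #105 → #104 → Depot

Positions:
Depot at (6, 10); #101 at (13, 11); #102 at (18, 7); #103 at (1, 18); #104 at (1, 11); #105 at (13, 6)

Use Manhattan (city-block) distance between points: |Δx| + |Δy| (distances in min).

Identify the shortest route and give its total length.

Shortest is Option C, total 70 min.

Option A: 6 + 17 + 5 + 9 + 28 + 13 = 78
Option B: 15 + 9 + 19 + 24 + 17 + 6 = 90
Option C: 13 + 19 + 9 + 6 + 17 + 6 = 70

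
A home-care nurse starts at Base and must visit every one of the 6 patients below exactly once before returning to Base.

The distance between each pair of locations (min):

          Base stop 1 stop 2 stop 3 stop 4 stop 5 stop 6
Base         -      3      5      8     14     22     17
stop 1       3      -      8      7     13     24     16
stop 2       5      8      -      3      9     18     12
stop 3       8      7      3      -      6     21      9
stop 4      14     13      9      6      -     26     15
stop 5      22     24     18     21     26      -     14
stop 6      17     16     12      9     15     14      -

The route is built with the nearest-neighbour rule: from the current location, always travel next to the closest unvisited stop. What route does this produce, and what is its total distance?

At Base the remaining stops are stop 1 3, stop 2 5, stop 3 8, stop 4 14, stop 6 17, stop 5 22; go to stop 1.
At stop 1 the remaining stops are stop 3 7, stop 2 8, stop 4 13, stop 6 16, stop 5 24; go to stop 3.
At stop 3 the remaining stops are stop 2 3, stop 4 6, stop 6 9, stop 5 21; go to stop 2.
At stop 2 the remaining stops are stop 4 9, stop 6 12, stop 5 18; go to stop 4.
At stop 4 the remaining stops are stop 6 15, stop 5 26; go to stop 6.
At stop 6 the remaining stops are stop 5 14; go to stop 5.
Return stop 5→Base: 22.
Total = 3 + 7 + 3 + 9 + 15 + 14 + 22 = 73.

Total distance 73 min via the nearest-neighbour route Base → stop 1 → stop 3 → stop 2 → stop 4 → stop 6 → stop 5 → Base.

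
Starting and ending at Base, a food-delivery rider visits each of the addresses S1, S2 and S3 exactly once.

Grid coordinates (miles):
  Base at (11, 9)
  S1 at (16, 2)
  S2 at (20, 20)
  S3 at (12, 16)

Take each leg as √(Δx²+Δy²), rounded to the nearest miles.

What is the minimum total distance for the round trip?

Minimum total distance: 43 miles.

There are 3 distinct closed tours to check (reversals are equivalent).
Base-S1-S2-S3-Base: 9+18+9+7 = 43
Base-S1-S3-S2-Base: 9+15+9+14 = 47
Base-S2-S1-S3-Base: 14+18+15+7 = 54
The minimum is 43.
One optimal route: Base → S1 → S2 → S3 → Base (or its reverse).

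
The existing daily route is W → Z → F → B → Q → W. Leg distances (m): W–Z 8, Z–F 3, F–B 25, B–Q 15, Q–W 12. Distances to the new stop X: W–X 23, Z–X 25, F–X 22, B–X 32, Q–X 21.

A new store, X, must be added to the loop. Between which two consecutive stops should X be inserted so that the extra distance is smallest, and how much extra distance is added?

Minimum extra distance: 29 m, inserting X between F and B.

Insertion cost between consecutive stops i–j is d(i,X) + d(X,j) − d(i,j):
  between W and Z: 23 + 25 − 8 = 40
  between Z and F: 25 + 22 − 3 = 44
  between F and B: 22 + 32 − 25 = 29
  between B and Q: 32 + 21 − 15 = 38
  between Q and W: 21 + 23 − 12 = 32
Cheapest insertion is between F and B, adding 29.
New total = 63 + 29 = 92.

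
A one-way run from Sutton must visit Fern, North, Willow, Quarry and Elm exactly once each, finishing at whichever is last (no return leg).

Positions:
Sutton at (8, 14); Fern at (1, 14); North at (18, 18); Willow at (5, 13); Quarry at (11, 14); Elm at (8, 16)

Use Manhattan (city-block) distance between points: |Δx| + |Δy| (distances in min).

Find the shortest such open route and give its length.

There are 5! = 120 possible orderings.
Sutton - Fern - North - Willow - Quarry - Elm: 7+21+18+7+5 = 58
Sutton - Fern - North - Willow - Elm - Quarry: 7+21+18+6+5 = 57
Sutton - Fern - North - Quarry - Willow - Elm: 7+21+11+7+6 = 52
Sutton - Fern - North - Quarry - Elm - Willow: 7+21+11+5+6 = 50
Sutton - Fern - North - Elm - Willow - Quarry: 7+21+12+6+7 = 53
Sutton - Fern - North - Elm - Quarry - Willow: 7+21+12+5+7 = 52
Sutton - Fern - Willow - North - Quarry - Elm: 7+5+18+11+5 = 46
Sutton - Fern - Willow - North - Elm - Quarry: 7+5+18+12+5 = 47
Sutton - Fern - Willow - Quarry - North - Elm: 7+5+7+11+12 = 42
Sutton - Fern - Willow - Quarry - Elm - North: 7+5+7+5+12 = 36
Sutton - Fern - Willow - Elm - North - Quarry: 7+5+6+12+11 = 41
Sutton - Fern - Willow - Elm - Quarry - North: 7+5+6+5+11 = 34
Sutton - Fern - Quarry - North - Willow - Elm: 7+10+11+18+6 = 52
Sutton - Fern - Quarry - North - Elm - Willow: 7+10+11+12+6 = 46
… (106 more)
The minimum is 34.
One shortest path: Sutton → Fern → Willow → Elm → Quarry → North.

Shortest open route: 34 min.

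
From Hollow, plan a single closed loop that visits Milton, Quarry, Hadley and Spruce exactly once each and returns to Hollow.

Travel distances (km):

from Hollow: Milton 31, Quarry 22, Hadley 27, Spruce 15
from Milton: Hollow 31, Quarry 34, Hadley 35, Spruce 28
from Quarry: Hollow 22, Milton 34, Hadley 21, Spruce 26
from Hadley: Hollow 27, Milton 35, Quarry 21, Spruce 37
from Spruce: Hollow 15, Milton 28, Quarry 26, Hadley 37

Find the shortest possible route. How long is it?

Minimum total distance: 121 km.

With 4 stops there are 4!/2 = 12 distinct round trips (a route and its reverse cost the same).
Hollow → Milton → Quarry → Hadley → Spruce → Hollow: 31+34+21+37+15 = 138
Hollow → Milton → Quarry → Spruce → Hadley → Hollow: 31+34+26+37+27 = 155
Hollow → Milton → Hadley → Quarry → Spruce → Hollow: 31+35+21+26+15 = 128
Hollow → Milton → Hadley → Spruce → Quarry → Hollow: 31+35+37+26+22 = 151
Hollow → Milton → Spruce → Quarry → Hadley → Hollow: 31+28+26+21+27 = 133
Hollow → Milton → Spruce → Hadley → Quarry → Hollow: 31+28+37+21+22 = 139
Hollow → Quarry → Milton → Hadley → Spruce → Hollow: 22+34+35+37+15 = 143
Hollow → Quarry → Milton → Spruce → Hadley → Hollow: 22+34+28+37+27 = 148
Hollow → Quarry → Hadley → Milton → Spruce → Hollow: 22+21+35+28+15 = 121
Hollow → Quarry → Spruce → Milton → Hadley → Hollow: 22+26+28+35+27 = 138
Hollow → Hadley → Milton → Quarry → Spruce → Hollow: 27+35+34+26+15 = 137
Hollow → Hadley → Quarry → Milton → Spruce → Hollow: 27+21+34+28+15 = 125
The minimum is 121.
One optimal route: Hollow → Quarry → Hadley → Milton → Spruce → Hollow (or its reverse).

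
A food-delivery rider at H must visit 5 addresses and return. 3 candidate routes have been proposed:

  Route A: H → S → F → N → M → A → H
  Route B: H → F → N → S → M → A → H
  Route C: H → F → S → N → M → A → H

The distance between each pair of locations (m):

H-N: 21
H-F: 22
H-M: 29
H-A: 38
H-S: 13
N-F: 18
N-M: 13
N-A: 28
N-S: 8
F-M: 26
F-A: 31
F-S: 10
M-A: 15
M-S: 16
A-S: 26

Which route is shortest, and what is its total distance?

Route A: 13 + 10 + 18 + 13 + 15 + 38 = 107
Route B: 22 + 18 + 8 + 16 + 15 + 38 = 117
Route C: 22 + 10 + 8 + 13 + 15 + 38 = 106

Shortest is Route C, total 106 m.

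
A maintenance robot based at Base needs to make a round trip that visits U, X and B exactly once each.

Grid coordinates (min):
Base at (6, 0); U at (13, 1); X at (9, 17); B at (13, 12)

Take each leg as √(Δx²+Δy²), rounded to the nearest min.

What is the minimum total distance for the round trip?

Minimum total distance: 41 min.

Base - U - X - B - Base: 7+16+6+14 = 43
Base - U - B - X - Base: 7+11+6+17 = 41
Base - X - U - B - Base: 17+16+11+14 = 58
The minimum is 41.
One optimal route: Base → U → B → X → Base (or its reverse).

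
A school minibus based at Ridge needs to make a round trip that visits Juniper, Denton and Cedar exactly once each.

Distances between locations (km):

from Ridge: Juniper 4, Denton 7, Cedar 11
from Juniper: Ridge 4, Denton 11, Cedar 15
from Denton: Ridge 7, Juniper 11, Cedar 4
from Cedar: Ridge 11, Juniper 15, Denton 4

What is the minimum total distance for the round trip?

Shortest round trip = 30 km.

There are 3 distinct closed tours to check (reversals are equivalent).
Ridge → Juniper → Denton → Cedar → Ridge: 4+11+4+11 = 30
Ridge → Juniper → Cedar → Denton → Ridge: 4+15+4+7 = 30
Ridge → Denton → Juniper → Cedar → Ridge: 7+11+15+11 = 44
The minimum is 30.
One optimal route: Ridge → Juniper → Denton → Cedar → Ridge (or its reverse).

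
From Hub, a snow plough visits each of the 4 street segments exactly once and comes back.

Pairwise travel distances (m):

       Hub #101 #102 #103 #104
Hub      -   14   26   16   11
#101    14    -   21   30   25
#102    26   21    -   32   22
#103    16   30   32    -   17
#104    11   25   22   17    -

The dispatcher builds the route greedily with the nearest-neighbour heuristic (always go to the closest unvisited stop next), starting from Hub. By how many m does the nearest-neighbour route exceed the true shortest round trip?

15 m longer than the optimal tour.

Hub: #104=11, #101=14, #103=16, #102=26 ⇒ #104
#104: #103=17, #102=22, #101=25 ⇒ #103
#103: #101=30, #102=32 ⇒ #101
#101: #102=21 ⇒ #102
NN route Hub → #104 → #103 → #101 → #102 → Hub costs 105.
Optimal: Hub → #101 → #102 → #104 → #103 → Hub costs 90 (by enumerating all 12 distinct tours).
Excess = 105 − 90 = 15.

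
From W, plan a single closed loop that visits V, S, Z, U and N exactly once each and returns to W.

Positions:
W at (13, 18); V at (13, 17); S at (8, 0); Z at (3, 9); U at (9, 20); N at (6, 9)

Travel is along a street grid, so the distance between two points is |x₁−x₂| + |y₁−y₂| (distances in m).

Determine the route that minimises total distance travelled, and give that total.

60 m — the shortest possible round trip.

There are 60 distinct closed tours to check (reversals are equivalent).
W → V → S → Z → U → N → W: 1+22+14+17+14+16 = 84
W → V → S → Z → N → U → W: 1+22+14+3+14+6 = 60
W → V → S → U → Z → N → W: 1+22+21+17+3+16 = 80
W → V → S → U → N → Z → W: 1+22+21+14+3+19 = 80
W → V → S → N → Z → U → W: 1+22+11+3+17+6 = 60
W → V → S → N → U → Z → W: 1+22+11+14+17+19 = 84
W → V → Z → S → U → N → W: 1+18+14+21+14+16 = 84
W → V → Z → S → N → U → W: 1+18+14+11+14+6 = 64
W → V → Z → U → S → N → W: 1+18+17+21+11+16 = 84
W → V → Z → U → N → S → W: 1+18+17+14+11+23 = 84
W → V → Z → N → S → U → W: 1+18+3+11+21+6 = 60
W → V → Z → N → U → S → W: 1+18+3+14+21+23 = 80
W → V → U → S → Z → N → W: 1+7+21+14+3+16 = 62
W → V → U → S → N → Z → W: 1+7+21+11+3+19 = 62
… (46 more)
The minimum is 60.
One optimal route: W → V → S → Z → N → U → W (or its reverse).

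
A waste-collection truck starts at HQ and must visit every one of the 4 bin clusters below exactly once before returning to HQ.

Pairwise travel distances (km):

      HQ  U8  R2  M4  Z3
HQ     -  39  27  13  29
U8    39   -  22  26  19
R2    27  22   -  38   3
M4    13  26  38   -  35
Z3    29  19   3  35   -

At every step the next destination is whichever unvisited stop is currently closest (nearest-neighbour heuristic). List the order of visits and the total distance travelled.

Nearest-neighbour total = 88 km; route HQ → M4 → U8 → Z3 → R2 → HQ.

At HQ the remaining stops are M4 13, R2 27, Z3 29, U8 39; go to M4.
At M4 the remaining stops are U8 26, Z3 35, R2 38; go to U8.
At U8 the remaining stops are Z3 19, R2 22; go to Z3.
At Z3 the remaining stops are R2 3; go to R2.
Return R2→HQ: 27.
Total = 13 + 26 + 19 + 3 + 27 = 88.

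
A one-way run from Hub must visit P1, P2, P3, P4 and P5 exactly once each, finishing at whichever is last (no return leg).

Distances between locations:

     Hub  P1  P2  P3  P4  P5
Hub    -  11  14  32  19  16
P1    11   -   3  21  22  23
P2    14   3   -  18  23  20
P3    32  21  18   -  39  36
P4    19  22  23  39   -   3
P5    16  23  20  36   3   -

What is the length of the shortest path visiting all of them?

Shortest open route: 62.

There are 5! = 120 possible orderings.
Hub - P1 - P2 - P3 - P4 - P5: 11+3+18+39+3 = 74
Hub - P1 - P2 - P3 - P5 - P4: 11+3+18+36+3 = 71
Hub - P1 - P2 - P4 - P3 - P5: 11+3+23+39+36 = 112
Hub - P1 - P2 - P4 - P5 - P3: 11+3+23+3+36 = 76
Hub - P1 - P2 - P5 - P3 - P4: 11+3+20+36+39 = 109
Hub - P1 - P2 - P5 - P4 - P3: 11+3+20+3+39 = 76
Hub - P1 - P3 - P2 - P4 - P5: 11+21+18+23+3 = 76
Hub - P1 - P3 - P2 - P5 - P4: 11+21+18+20+3 = 73
Hub - P1 - P3 - P4 - P2 - P5: 11+21+39+23+20 = 114
Hub - P1 - P3 - P4 - P5 - P2: 11+21+39+3+20 = 94
Hub - P1 - P3 - P5 - P2 - P4: 11+21+36+20+23 = 111
Hub - P1 - P3 - P5 - P4 - P2: 11+21+36+3+23 = 94
Hub - P1 - P4 - P2 - P3 - P5: 11+22+23+18+36 = 110
Hub - P1 - P4 - P2 - P5 - P3: 11+22+23+20+36 = 112
… (106 more)
Hub - P5 - P4 - P1 - P2 - P3: 16+3+22+3+18 = 62  ← best
The minimum is 62.
One shortest path: Hub → P5 → P4 → P1 → P2 → P3.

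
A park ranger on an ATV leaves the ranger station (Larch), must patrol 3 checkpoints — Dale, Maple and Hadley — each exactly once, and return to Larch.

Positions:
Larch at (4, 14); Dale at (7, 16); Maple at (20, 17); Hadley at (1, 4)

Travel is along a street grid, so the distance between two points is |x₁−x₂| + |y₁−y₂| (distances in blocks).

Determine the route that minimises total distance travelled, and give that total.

Shortest round trip = 64 blocks.

There are 3 distinct closed tours to check (reversals are equivalent).
Larch → Dale → Maple → Hadley → Larch: 5+14+32+13 = 64
Larch → Dale → Hadley → Maple → Larch: 5+18+32+19 = 74
Larch → Maple → Dale → Hadley → Larch: 19+14+18+13 = 64
The minimum is 64.
One optimal route: Larch → Dale → Maple → Hadley → Larch (or its reverse).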